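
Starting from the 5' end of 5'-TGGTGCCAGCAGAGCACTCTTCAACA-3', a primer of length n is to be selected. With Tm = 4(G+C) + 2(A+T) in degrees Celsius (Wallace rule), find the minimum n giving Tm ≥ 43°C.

First 13 bases: TGGTGCCAGCAGA → Tm = 42°C (< 43°C)
First 14 bases: TGGTGCCAGCAGAG → Tm = 46°C (≥ 43°C)
Since every base adds ≥2°C, Tm only increases with n, so the threshold is first crossed at n = 14.

n = 14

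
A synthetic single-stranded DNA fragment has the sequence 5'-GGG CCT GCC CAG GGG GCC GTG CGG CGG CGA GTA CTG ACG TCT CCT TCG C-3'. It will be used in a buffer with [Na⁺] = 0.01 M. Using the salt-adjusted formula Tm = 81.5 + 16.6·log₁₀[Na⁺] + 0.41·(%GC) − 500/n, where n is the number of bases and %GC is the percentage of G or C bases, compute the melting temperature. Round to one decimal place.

Length n = 49. G=20, A=4, T=8, C=17
G+C = 37, so %GC = 37/49 × 100 = 75.51%
Salt term: 16.6 × (-2) = -33.2
GC term: 0.41 × 75.51 = 30.959; length term: −500/49 = −10.204
Tm = 81.5 + (-33.2) + 30.959 − 10.204 = 69.055 → 69.1°C

69.1°C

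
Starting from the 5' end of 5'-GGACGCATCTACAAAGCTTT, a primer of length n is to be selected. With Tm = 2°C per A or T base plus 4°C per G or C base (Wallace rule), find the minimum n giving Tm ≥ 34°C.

n = 11

First 10 bases: GGACGCATCT → Tm = 32°C (< 34°C)
First 11 bases: GGACGCATCTA → Tm = 34°C (≥ 34°C)
Since every base adds ≥2°C, Tm only increases with n, so the threshold is first crossed at n = 11.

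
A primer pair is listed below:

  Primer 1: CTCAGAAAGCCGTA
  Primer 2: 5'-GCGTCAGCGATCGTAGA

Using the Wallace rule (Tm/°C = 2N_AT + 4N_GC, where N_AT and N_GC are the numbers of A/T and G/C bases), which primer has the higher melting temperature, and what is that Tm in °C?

Primer 2, 54°C

Primer 1: A+T=7, G+C=7 → Tm = 2(7)+4(7) = 42°C
Primer 2: A+T=7, G+C=10 → Tm = 2(7)+4(10) = 54°C
42°C vs 54°C → primer 2 is higher.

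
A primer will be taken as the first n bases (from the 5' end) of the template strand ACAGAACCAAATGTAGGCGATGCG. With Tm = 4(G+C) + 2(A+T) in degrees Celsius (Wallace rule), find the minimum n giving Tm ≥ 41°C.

n = 16

First 15 bases: ACAGAACCAAATGTA → Tm = 40°C (< 41°C)
First 16 bases: ACAGAACCAAATGTAG → Tm = 44°C (≥ 41°C)
Each additional base adds 2°C (A/T) or 4°C (G/C), so Tm is non-decreasing in n; n = 16 is the first length to reach 41°C.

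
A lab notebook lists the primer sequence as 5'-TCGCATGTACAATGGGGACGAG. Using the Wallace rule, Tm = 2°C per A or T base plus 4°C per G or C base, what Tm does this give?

68°C

Base counts: G=8, A=6, C=4, T=4
A+T = 10, G+C = 12
Tm = 2×10 + 4×12 = 68°C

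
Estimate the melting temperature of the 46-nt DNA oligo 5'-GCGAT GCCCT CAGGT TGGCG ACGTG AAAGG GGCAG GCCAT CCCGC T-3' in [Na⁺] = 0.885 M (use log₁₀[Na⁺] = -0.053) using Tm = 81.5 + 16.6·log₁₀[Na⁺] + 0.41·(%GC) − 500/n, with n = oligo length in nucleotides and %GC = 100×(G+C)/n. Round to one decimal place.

Length n = 46. C=14, T=7, G=17, A=8
G+C = 31, so %GC = 31/46 × 100 = 67.391%
Salt term: 16.6 × (-0.053) = -0.88
GC term: 0.41 × 67.391 = 27.63; length term: −500/46 = −10.87
Tm = 81.5 + (-0.88) + 27.63 − 10.87 = 97.38 → 97.4°C

97.4°C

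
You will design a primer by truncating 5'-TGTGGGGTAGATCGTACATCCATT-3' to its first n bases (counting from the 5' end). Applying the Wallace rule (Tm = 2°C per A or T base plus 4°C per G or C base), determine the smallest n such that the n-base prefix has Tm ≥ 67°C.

First 22 bases: TGTGGGGTAGATCGTACATCCA → Tm = 66°C (< 67°C)
First 23 bases: TGTGGGGTAGATCGTACATCCAT → Tm = 68°C (≥ 67°C)
Each additional base adds 2°C (A/T) or 4°C (G/C), so Tm is non-decreasing in n; n = 23 is the first length to reach 67°C.

n = 23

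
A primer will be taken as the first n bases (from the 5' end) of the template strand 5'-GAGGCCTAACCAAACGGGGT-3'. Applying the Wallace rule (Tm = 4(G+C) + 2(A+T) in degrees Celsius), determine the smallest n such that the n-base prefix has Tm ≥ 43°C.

First 14 bases: GAGGCCTAACCAAA → Tm = 42°C (< 43°C)
First 15 bases: GAGGCCTAACCAAAC → Tm = 46°C (≥ 43°C)
Since every base adds ≥2°C, Tm only increases with n, so the threshold is first crossed at n = 15.

n = 15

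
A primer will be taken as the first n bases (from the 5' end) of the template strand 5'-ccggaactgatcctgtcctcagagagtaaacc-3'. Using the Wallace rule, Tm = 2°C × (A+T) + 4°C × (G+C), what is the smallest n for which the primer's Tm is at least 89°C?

First 29 bases: CCGGAACTGATCCTGTCCTCAGAGAGTAA → Tm = 88°C (< 89°C)
First 30 bases: CCGGAACTGATCCTGTCCTCAGAGAGTAAA → Tm = 90°C (≥ 89°C)
Each additional base adds 2°C (A/T) or 4°C (G/C), so Tm is non-decreasing in n; n = 30 is the first length to reach 89°C.

n = 30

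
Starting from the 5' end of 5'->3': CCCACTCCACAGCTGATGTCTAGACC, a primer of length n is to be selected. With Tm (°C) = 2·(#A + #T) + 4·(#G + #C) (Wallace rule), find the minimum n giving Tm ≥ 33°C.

n = 10

First 9 bases: CCCACTCCA → Tm = 30°C (< 33°C)
First 10 bases: CCCACTCCAC → Tm = 34°C (≥ 33°C)
Each additional base adds 2°C (A/T) or 4°C (G/C), so Tm is non-decreasing in n; n = 10 is the first length to reach 33°C.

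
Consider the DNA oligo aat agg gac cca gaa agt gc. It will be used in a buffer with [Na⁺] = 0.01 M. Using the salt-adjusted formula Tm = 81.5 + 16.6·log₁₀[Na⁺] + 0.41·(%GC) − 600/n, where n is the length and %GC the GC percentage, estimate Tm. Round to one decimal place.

Length n = 20. Scanning the sequence gives C=4, G=6, T=2, A=8.
G+C = 10, so %GC = 10/20 × 100 = 50%
Salt term: 16.6 × (-2) = -33.2
GC term: 0.41 × 50 = 20.5; length term: −600/20 = −30
Tm = 81.5 + (-33.2) + 20.5 − 30 = 38.8 → 38.8°C

38.8°C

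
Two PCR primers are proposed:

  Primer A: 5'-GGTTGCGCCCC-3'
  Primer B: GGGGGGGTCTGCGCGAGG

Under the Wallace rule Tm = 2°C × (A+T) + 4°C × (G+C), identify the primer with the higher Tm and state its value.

Primer A: A+T=2, G+C=9 → Tm = 2(2)+4(9) = 40°C
Primer B: A+T=3, G+C=15 → Tm = 2(3)+4(15) = 66°C
40°C vs 66°C → primer B is higher.

Primer B, 66°C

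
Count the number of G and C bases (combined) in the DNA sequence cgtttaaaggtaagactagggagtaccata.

12

Scanning the sequence gives C=4, A=11, T=7, G=8.
G+C = 8 + 4 = 12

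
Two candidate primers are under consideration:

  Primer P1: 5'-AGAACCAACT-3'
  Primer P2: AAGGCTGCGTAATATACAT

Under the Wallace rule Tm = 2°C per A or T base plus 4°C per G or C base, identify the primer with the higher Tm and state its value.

Primer P1: A+T=6, G+C=4 → Tm = 2(6)+4(4) = 28°C
Primer P2: A+T=12, G+C=7 → Tm = 2(12)+4(7) = 52°C
28°C vs 52°C → primer P2 is higher.

Primer P2, 52°C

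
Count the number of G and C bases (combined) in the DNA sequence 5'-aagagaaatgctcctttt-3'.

Scanning the sequence gives C=3, T=6, A=6, G=3.
Total G or C: 3 + 3 = 6

6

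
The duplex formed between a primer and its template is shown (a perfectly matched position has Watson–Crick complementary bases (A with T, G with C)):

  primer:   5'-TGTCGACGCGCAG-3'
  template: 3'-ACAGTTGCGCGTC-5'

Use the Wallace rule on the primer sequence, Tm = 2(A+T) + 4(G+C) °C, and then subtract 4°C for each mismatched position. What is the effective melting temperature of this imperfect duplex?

40°C

Primer base counts: A=2, T=2, G=5, C=4 → A+T=4, G+C=9
Perfect-match Tm = 2(4) + 4(9) = 8 + 36 = 44°C
Mismatches (positions where the bases are not complementary): 1 (at position 5)
Effective Tm = 44 − 1×4 = 44 − 4 = 40°C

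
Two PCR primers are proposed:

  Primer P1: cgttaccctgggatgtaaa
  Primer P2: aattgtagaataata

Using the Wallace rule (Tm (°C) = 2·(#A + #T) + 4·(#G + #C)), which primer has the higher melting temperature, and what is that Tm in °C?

Primer P1, 56°C

Primer P1: A+T=10, G+C=9 → Tm = 2(10)+4(9) = 56°C
Primer P2: A+T=13, G+C=2 → Tm = 2(13)+4(2) = 34°C
56°C vs 34°C → primer P1 is higher.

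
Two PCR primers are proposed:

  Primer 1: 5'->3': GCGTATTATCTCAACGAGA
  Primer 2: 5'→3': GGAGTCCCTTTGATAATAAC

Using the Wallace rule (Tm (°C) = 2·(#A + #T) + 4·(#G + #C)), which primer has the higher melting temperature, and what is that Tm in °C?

Primer 1: A+T=11, G+C=8 → Tm = 2(11)+4(8) = 54°C
Primer 2: A+T=12, G+C=8 → Tm = 2(12)+4(8) = 56°C
54°C vs 56°C → primer 2 is higher.

Primer 2, 56°C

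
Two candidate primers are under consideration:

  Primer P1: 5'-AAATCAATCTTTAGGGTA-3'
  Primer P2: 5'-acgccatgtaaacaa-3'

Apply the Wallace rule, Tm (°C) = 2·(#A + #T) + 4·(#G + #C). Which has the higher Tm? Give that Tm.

Primer P1: A+T=13, G+C=5 → Tm = 2(13)+4(5) = 46°C
Primer P2: A+T=9, G+C=6 → Tm = 2(9)+4(6) = 42°C
46°C vs 42°C → primer P1 is higher.

Primer P1, 46°C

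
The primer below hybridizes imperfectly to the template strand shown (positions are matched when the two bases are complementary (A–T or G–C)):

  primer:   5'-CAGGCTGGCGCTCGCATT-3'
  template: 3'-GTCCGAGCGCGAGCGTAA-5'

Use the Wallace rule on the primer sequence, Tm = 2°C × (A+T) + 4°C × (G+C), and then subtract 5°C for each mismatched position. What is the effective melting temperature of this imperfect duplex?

55°C

Primer base counts: A=2, T=4, G=6, C=6 → A+T=6, G+C=12
Perfect-match Tm = 2(6) + 4(12) = 12 + 48 = 60°C
Mismatches (positions where the bases are not complementary): 1 (at position 7)
Effective Tm = 60 − 1×5 = 60 − 5 = 55°C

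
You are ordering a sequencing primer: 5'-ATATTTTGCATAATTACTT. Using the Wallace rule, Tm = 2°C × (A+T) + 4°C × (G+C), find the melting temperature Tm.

44°C

Counting bases: A=6, G=1, C=2, T=10
So N_AT = 16 and N_GC = 3.
Tm = 2×16 + 4×3 = 44°C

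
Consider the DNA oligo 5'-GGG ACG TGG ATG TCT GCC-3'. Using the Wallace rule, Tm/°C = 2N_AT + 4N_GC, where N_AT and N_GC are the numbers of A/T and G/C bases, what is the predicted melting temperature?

60°C

Scanning the sequence gives T=4, A=2, C=4, G=8.
AT pairs contribute 6, GC pairs contribute 12.
Tm = 2(6) + 4(12) = 12 + 48 = 60°C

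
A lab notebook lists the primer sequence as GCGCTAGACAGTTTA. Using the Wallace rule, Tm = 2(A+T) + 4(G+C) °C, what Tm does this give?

Counting bases: T=4, G=4, A=4, C=3
A+T = 8, G+C = 7
Tm = 2×8 + 4×7 = 44°C

44°C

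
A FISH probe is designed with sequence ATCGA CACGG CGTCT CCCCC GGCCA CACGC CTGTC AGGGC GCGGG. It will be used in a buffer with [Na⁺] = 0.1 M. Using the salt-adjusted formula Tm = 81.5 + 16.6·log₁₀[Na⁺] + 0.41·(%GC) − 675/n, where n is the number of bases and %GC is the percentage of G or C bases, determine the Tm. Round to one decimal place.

80.9°C

Length n = 45. Base counts: C=19, T=5, G=15, A=6
G+C = 34, so %GC = 34/45 × 100 = 75.556%
Salt term: 16.6 × (-1) = -16.6
GC term: 0.41 × 75.556 = 30.978; length term: −675/45 = −15
Tm = 81.5 + (-16.6) + 30.978 − 15 = 80.878 → 80.9°C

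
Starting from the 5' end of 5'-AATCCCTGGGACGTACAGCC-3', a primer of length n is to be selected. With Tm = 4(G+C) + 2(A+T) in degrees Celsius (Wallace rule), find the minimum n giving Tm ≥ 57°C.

n = 19

First 18 bases: AATCCCTGGGACGTACAG → Tm = 56°C (< 57°C)
First 19 bases: AATCCCTGGGACGTACAGC → Tm = 60°C (≥ 57°C)
Each additional base adds 2°C (A/T) or 4°C (G/C), so Tm is non-decreasing in n; n = 19 is the first length to reach 57°C.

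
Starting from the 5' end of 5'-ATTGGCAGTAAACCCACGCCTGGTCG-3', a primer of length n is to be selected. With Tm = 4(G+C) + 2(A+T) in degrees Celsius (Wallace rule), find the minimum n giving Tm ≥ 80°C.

n = 26

First 25 bases: ATTGGCAGTAAACCCACGCCTGGTC → Tm = 78°C (< 80°C)
First 26 bases: ATTGGCAGTAAACCCACGCCTGGTCG → Tm = 82°C (≥ 80°C)
Since every base adds ≥2°C, Tm only increases with n, so the threshold is first crossed at n = 26.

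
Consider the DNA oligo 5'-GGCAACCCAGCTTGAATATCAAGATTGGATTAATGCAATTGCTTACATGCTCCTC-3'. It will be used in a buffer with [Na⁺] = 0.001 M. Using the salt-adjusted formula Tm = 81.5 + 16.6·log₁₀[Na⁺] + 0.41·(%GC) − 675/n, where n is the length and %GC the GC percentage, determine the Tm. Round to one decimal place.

36.6°C

Length n = 55. Counting bases: C=13, G=10, T=16, A=16
G+C = 23, so %GC = 23/55 × 100 = 41.818%
Salt term: 16.6 × (-3) = -49.8
GC term: 0.41 × 41.818 = 17.145; length term: −675/55 = −12.273
Tm = 81.5 + (-49.8) + 17.145 − 12.273 = 36.572 → 36.6°C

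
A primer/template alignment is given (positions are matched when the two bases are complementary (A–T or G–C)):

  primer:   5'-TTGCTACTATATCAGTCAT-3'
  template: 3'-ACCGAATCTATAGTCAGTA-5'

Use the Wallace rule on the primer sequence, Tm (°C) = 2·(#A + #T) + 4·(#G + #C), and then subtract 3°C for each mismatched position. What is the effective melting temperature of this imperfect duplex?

38°C

Primer base counts: A=5, T=8, G=2, C=4 → A+T=13, G+C=6
Perfect-match Tm = 2(13) + 4(6) = 26 + 24 = 50°C
Mismatches (positions where the bases are not complementary): 4 (at positions 2, 6, 7, 8)
Effective Tm = 50 − 4×3 = 50 − 12 = 38°C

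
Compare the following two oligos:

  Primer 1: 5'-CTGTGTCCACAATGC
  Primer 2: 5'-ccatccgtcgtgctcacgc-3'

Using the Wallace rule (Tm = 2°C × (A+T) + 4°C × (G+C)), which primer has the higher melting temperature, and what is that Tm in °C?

Primer 2, 64°C

Primer 1: A+T=7, G+C=8 → Tm = 2(7)+4(8) = 46°C
Primer 2: A+T=6, G+C=13 → Tm = 2(6)+4(13) = 64°C
46°C vs 64°C → primer 2 is higher.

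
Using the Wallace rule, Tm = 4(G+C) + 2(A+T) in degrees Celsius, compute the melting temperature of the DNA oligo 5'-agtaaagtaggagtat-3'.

Counting bases: A=7, G=5, T=4, C=0
A+T = 11, G+C = 5
Tm = 2(11) + 4(5) = 22 + 20 = 42°C

42°C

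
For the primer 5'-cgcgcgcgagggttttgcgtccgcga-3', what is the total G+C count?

Scanning the sequence gives A=2, G=11, T=5, C=8.
G+C = 11 + 8 = 19

19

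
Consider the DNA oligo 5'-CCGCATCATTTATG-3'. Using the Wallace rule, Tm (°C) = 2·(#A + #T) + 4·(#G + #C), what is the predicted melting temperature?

40°C

Scanning the sequence gives T=5, C=4, A=3, G=2.
A+T = 8, G+C = 6
Tm = 4·6 + 2·8 = 24 + 16 = 40°C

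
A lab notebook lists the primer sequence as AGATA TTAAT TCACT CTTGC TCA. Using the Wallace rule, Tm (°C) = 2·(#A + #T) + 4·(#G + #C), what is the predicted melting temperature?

Scanning the sequence gives G=2, A=7, T=9, C=5.
A+T = 16, G+C = 7
Tm = 2(16) + 4(7) = 32 + 28 = 60°C

60°C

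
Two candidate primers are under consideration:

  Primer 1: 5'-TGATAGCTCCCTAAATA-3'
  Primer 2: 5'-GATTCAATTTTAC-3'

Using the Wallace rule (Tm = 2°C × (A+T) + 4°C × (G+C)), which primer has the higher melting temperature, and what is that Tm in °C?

Primer 1, 46°C

Primer 1: A+T=11, G+C=6 → Tm = 2(11)+4(6) = 46°C
Primer 2: A+T=10, G+C=3 → Tm = 2(10)+4(3) = 32°C
46°C vs 32°C → primer 1 is higher.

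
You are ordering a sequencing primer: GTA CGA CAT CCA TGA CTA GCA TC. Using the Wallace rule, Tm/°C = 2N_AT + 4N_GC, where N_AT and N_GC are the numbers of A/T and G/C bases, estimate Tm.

68°C

Base counts: G=4, C=7, A=7, T=5
A+T = 12, G+C = 11
Tm = 4·11 + 2·12 = 44 + 24 = 68°C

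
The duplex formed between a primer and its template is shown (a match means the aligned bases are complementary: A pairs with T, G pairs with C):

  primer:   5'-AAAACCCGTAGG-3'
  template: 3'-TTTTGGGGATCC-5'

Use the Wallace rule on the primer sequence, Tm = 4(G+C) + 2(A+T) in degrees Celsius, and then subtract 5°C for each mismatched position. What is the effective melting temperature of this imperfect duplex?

Primer base counts: A=5, T=1, G=3, C=3 → A+T=6, G+C=6
Perfect-match Tm = 2(6) + 4(6) = 12 + 24 = 36°C
Mismatches (positions where the bases are not complementary): 1 (at position 8)
Effective Tm = 36 − 1×5 = 36 − 5 = 31°C

31°C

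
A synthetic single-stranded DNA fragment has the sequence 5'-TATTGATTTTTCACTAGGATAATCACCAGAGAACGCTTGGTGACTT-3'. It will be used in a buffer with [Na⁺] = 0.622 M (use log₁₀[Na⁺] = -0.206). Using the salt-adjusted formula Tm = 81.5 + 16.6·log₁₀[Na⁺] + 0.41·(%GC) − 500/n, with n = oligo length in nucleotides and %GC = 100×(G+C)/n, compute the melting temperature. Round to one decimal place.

82.4°C

Length n = 46. Base counts: G=9, T=16, C=8, A=13
G+C = 17, so %GC = 17/46 × 100 = 36.957%
Salt term: 16.6 × (-0.206) = -3.42
GC term: 0.41 × 36.957 = 15.152; length term: −500/46 = −10.87
Tm = 81.5 + (-3.42) + 15.152 − 10.87 = 82.362 → 82.4°C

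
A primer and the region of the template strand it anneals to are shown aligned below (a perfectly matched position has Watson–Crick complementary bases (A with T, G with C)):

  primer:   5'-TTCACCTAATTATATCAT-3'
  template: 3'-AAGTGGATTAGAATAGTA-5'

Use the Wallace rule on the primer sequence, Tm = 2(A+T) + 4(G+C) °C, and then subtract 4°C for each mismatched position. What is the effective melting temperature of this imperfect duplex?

Primer base counts: A=6, T=8, G=0, C=4 → A+T=14, G+C=4
Perfect-match Tm = 2(14) + 4(4) = 28 + 16 = 44°C
Mismatches (positions where the bases are not complementary): 2 (at positions 11, 12)
Effective Tm = 44 − 2×4 = 44 − 8 = 36°C

36°C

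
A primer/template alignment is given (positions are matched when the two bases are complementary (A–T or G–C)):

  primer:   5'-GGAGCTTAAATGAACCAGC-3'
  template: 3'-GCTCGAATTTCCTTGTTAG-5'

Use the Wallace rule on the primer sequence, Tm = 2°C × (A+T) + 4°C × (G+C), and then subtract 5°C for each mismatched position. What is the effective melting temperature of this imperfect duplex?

36°C

Primer base counts: A=7, T=3, G=5, C=4 → A+T=10, G+C=9
Perfect-match Tm = 2(10) + 4(9) = 20 + 36 = 56°C
Mismatches (positions where the bases are not complementary): 4 (at positions 1, 11, 16, 18)
Effective Tm = 56 − 4×5 = 56 − 20 = 36°C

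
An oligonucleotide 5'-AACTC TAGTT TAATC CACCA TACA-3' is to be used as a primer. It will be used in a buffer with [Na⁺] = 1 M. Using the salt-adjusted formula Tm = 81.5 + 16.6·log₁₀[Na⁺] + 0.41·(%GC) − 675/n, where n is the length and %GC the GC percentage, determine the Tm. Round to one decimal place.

67.0°C

Length n = 24. Counting bases: C=7, A=9, G=1, T=7
G+C = 8, so %GC = 8/24 × 100 = 33.333%
Salt term: 16.6 × (0) = 0
GC term: 0.41 × 33.333 = 13.667; length term: −675/24 = −28.125
Tm = 81.5 + (0) + 13.667 − 28.125 = 67.042 → 67.0°C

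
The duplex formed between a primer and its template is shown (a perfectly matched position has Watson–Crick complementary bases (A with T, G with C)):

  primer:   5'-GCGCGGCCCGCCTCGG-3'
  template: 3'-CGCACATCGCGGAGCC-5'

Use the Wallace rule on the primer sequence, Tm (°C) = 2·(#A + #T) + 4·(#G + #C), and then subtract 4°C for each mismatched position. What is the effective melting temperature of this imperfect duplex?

Primer base counts: A=0, T=1, G=7, C=8 → A+T=1, G+C=15
Perfect-match Tm = 2(1) + 4(15) = 2 + 60 = 62°C
Mismatches (positions where the bases are not complementary): 4 (at positions 4, 6, 7, 8)
Effective Tm = 62 − 4×4 = 62 − 16 = 46°C

46°C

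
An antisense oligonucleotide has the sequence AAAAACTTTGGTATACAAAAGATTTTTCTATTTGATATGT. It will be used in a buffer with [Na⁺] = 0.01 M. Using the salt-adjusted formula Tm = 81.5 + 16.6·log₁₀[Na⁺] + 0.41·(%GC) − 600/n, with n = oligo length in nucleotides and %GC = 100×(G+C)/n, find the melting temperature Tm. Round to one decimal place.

41.5°C

Length n = 40. Scanning the sequence gives C=3, G=5, A=15, T=17.
G+C = 8, so %GC = 8/40 × 100 = 20%
Salt term: 16.6 × (-2) = -33.2
GC term: 0.41 × 20 = 8.2; length term: −600/40 = −15
Tm = 81.5 + (-33.2) + 8.2 − 15 = 41.5 → 41.5°C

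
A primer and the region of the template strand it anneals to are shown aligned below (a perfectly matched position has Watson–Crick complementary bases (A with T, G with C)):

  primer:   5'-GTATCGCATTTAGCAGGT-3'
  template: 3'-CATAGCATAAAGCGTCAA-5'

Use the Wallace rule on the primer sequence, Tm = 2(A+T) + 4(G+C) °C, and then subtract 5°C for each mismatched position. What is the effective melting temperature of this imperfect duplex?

Primer base counts: A=4, T=6, G=5, C=3 → A+T=10, G+C=8
Perfect-match Tm = 2(10) + 4(8) = 20 + 32 = 52°C
Mismatches (positions where the bases are not complementary): 3 (at positions 7, 12, 17)
Effective Tm = 52 − 3×5 = 52 − 15 = 37°C

37°C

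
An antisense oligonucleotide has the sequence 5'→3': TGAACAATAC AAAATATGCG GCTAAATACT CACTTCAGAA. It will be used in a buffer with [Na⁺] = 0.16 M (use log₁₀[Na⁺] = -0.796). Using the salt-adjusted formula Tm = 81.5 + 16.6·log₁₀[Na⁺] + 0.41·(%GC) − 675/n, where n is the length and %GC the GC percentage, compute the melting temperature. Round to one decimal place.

Length n = 40. Base counts: A=18, C=8, G=5, T=9
G+C = 13, so %GC = 13/40 × 100 = 32.5%
Salt term: 16.6 × (-0.796) = -13.214
GC term: 0.41 × 32.5 = 13.325; length term: −675/40 = −16.875
Tm = 81.5 + (-13.214) + 13.325 − 16.875 = 64.736 → 64.7°C

64.7°C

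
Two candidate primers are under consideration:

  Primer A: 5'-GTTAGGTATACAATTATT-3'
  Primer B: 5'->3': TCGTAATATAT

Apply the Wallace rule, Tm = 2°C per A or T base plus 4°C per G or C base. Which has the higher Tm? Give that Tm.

Primer A, 44°C

Primer A: A+T=14, G+C=4 → Tm = 2(14)+4(4) = 44°C
Primer B: A+T=9, G+C=2 → Tm = 2(9)+4(2) = 26°C
44°C vs 26°C → primer A is higher.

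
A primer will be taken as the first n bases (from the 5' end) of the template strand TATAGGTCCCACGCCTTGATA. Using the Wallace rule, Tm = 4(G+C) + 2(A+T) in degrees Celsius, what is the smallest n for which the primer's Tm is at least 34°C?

First 11 bases: TATAGGTCCCA → Tm = 32°C (< 34°C)
First 12 bases: TATAGGTCCCAC → Tm = 36°C (≥ 34°C)
Each additional base adds 2°C (A/T) or 4°C (G/C), so Tm is non-decreasing in n; n = 12 is the first length to reach 34°C.

n = 12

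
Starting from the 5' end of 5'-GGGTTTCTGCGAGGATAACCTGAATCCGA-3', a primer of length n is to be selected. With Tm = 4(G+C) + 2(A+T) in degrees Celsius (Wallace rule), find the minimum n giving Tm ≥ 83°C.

n = 28

First 27 bases: GGGTTTCTGCGAGGATAACCTGAATCC → Tm = 82°C (< 83°C)
First 28 bases: GGGTTTCTGCGAGGATAACCTGAATCCG → Tm = 86°C (≥ 83°C)
Each additional base adds 2°C (A/T) or 4°C (G/C), so Tm is non-decreasing in n; n = 28 is the first length to reach 83°C.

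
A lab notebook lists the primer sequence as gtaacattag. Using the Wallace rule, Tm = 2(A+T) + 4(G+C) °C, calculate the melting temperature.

26°C

G=2, C=1, A=4, T=3
AT pairs contribute 7, GC pairs contribute 3.
Tm = 4·3 + 2·7 = 12 + 14 = 26°C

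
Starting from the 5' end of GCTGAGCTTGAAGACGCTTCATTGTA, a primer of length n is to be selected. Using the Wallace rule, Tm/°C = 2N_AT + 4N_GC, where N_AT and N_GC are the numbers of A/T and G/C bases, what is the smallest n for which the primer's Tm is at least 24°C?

First 6 bases: GCTGAG → Tm = 20°C (< 24°C)
First 7 bases: GCTGAGC → Tm = 24°C (≥ 24°C)
Each additional base adds 2°C (A/T) or 4°C (G/C), so Tm is non-decreasing in n; n = 7 is the first length to reach 24°C.

n = 7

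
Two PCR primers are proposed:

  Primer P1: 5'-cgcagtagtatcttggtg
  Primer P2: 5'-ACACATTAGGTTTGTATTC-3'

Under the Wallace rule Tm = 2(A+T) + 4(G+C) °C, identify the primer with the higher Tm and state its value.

Primer P1: A+T=9, G+C=9 → Tm = 2(9)+4(9) = 54°C
Primer P2: A+T=13, G+C=6 → Tm = 2(13)+4(6) = 50°C
54°C vs 50°C → primer P1 is higher.

Primer P1, 54°C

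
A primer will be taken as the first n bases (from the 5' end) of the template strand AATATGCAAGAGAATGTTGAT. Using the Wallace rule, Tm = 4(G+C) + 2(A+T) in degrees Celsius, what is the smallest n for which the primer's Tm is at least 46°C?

First 17 bases: AATATGCAAGAGAATGT → Tm = 44°C (< 46°C)
First 18 bases: AATATGCAAGAGAATGTT → Tm = 46°C (≥ 46°C)
Since every base adds ≥2°C, Tm only increases with n, so the threshold is first crossed at n = 18.

n = 18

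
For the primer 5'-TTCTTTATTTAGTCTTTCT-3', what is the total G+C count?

4

Counting bases: G=1, A=2, C=3, T=13
G+C = 1 + 3 = 4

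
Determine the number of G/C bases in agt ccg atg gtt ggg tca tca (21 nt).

11

Scanning the sequence gives G=7, A=4, T=6, C=4.
Total G or C: 7 + 4 = 11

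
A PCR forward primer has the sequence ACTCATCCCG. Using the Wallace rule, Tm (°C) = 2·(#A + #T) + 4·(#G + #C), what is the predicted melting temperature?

G=1, A=2, T=2, C=5
So N_AT = 4 and N_GC = 6.
Tm = 4·6 + 2·4 = 24 + 8 = 32°C

32°C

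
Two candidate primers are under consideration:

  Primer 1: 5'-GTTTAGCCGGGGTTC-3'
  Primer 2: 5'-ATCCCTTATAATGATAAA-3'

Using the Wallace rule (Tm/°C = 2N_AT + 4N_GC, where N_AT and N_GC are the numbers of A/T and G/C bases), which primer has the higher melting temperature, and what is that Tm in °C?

Primer 1, 48°C

Primer 1: A+T=6, G+C=9 → Tm = 2(6)+4(9) = 48°C
Primer 2: A+T=14, G+C=4 → Tm = 2(14)+4(4) = 44°C
48°C vs 44°C → primer 1 is higher.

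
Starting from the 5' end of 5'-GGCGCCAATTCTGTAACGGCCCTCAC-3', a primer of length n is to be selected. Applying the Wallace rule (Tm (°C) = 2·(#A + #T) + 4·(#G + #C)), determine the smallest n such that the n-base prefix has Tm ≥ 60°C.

n = 19

First 18 bases: GGCGCCAATTCTGTAACG → Tm = 56°C (< 60°C)
First 19 bases: GGCGCCAATTCTGTAACGG → Tm = 60°C (≥ 60°C)
Since every base adds ≥2°C, Tm only increases with n, so the threshold is first crossed at n = 19.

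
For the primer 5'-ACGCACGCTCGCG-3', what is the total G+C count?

10

Scanning the sequence gives C=6, T=1, A=2, G=4.
Total G or C: 4 + 6 = 10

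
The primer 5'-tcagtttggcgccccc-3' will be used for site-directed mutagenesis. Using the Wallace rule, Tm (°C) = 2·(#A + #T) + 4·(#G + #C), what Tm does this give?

54°C

T=4, C=7, A=1, G=4
A+T = 5, G+C = 11
Tm = 2×5 + 4×11 = 54°C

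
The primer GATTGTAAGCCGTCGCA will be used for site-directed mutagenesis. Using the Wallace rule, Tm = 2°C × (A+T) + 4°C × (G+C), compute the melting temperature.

Scanning the sequence gives G=5, C=4, T=4, A=4.
AT pairs contribute 8, GC pairs contribute 9.
Tm = 4·9 + 2·8 = 36 + 16 = 52°C

52°C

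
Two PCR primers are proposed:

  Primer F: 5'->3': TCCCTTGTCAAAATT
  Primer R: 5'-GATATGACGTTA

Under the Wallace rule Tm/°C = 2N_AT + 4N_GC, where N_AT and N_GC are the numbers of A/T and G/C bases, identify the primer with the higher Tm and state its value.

Primer F: A+T=10, G+C=5 → Tm = 2(10)+4(5) = 40°C
Primer R: A+T=8, G+C=4 → Tm = 2(8)+4(4) = 32°C
40°C vs 32°C → primer F is higher.

Primer F, 40°C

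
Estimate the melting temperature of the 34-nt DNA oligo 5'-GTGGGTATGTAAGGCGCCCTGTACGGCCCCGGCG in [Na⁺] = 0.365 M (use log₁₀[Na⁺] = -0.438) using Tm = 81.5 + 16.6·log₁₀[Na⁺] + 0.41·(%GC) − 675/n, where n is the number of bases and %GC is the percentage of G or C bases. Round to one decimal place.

83.3°C

Length n = 34. Counting bases: G=14, C=10, T=6, A=4
G+C = 24, so %GC = 24/34 × 100 = 70.588%
Salt term: 16.6 × (-0.438) = -7.271
GC term: 0.41 × 70.588 = 28.941; length term: −675/34 = −19.853
Tm = 81.5 + (-7.271) + 28.941 − 19.853 = 83.317 → 83.3°C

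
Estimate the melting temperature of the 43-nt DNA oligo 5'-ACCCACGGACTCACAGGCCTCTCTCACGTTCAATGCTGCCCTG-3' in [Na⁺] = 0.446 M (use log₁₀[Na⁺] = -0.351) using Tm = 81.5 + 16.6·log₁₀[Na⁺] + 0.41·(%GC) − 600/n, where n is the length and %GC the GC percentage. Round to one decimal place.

Length n = 43. Counting bases: G=8, T=9, C=18, A=8
G+C = 26, so %GC = 26/43 × 100 = 60.465%
Salt term: 16.6 × (-0.351) = -5.827
GC term: 0.41 × 60.465 = 24.791; length term: −600/43 = −13.953
Tm = 81.5 + (-5.827) + 24.791 − 13.953 = 86.511 → 86.5°C

86.5°C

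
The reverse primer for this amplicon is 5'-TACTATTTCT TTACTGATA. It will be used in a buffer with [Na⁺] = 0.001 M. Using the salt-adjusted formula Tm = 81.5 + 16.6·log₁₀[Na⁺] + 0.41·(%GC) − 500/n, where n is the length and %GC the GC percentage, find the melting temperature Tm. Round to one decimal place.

14.0°C

Length n = 19. Scanning the sequence gives A=5, C=3, G=1, T=10.
G+C = 4, so %GC = 4/19 × 100 = 21.053%
Salt term: 16.6 × (-3) = -49.8
GC term: 0.41 × 21.053 = 8.632; length term: −500/19 = −26.316
Tm = 81.5 + (-49.8) + 8.632 − 26.316 = 14.016 → 14.0°C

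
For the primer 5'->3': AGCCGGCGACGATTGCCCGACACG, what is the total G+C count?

17

Counting bases: A=5, C=9, G=8, T=2
G+C = 8 + 9 = 17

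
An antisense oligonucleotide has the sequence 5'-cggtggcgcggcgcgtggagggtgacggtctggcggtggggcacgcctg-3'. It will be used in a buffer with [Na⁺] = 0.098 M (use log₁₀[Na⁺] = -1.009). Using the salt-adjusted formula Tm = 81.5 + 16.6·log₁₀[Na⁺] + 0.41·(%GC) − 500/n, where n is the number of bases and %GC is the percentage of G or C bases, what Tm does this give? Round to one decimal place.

87.2°C

Length n = 49. Base counts: C=12, G=27, T=7, A=3
G+C = 39, so %GC = 39/49 × 100 = 79.592%
Salt term: 16.6 × (-1.009) = -16.749
GC term: 0.41 × 79.592 = 32.633; length term: −500/49 = −10.204
Tm = 81.5 + (-16.749) + 32.633 − 10.204 = 87.18 → 87.2°C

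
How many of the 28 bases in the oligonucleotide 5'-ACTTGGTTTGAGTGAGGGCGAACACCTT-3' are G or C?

14

Base counts: T=8, G=9, A=6, C=5
Total G or C: 9 + 5 = 14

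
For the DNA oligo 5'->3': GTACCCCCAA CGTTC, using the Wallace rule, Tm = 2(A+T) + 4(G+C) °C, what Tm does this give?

48°C

G=2, C=7, T=3, A=3
AT pairs contribute 6, GC pairs contribute 9.
Tm = 4·9 + 2·6 = 36 + 12 = 48°C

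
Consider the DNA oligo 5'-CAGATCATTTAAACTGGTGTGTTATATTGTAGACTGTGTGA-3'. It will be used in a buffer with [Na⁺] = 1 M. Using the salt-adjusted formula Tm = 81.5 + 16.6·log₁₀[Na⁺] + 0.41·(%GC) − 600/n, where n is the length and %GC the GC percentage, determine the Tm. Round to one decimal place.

Length n = 41. Counting bases: A=11, C=4, T=16, G=10
G+C = 14, so %GC = 14/41 × 100 = 34.146%
Salt term: 16.6 × (0) = 0
GC term: 0.41 × 34.146 = 14; length term: −600/41 = −14.634
Tm = 81.5 + (0) + 14 − 14.634 = 80.866 → 80.9°C

80.9°C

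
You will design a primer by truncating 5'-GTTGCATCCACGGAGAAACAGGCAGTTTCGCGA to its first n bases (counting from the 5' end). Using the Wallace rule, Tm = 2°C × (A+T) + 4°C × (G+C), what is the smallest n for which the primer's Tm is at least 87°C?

n = 29

First 28 bases: GTTGCATCCACGGAGAAACAGGCAGTTT → Tm = 84°C (< 87°C)
First 29 bases: GTTGCATCCACGGAGAAACAGGCAGTTTC → Tm = 88°C (≥ 87°C)
Each additional base adds 2°C (A/T) or 4°C (G/C), so Tm is non-decreasing in n; n = 29 is the first length to reach 87°C.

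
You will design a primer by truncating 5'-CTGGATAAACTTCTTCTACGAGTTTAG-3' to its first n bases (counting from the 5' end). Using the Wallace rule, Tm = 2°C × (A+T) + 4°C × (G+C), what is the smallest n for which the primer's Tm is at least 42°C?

n = 16

First 15 bases: CTGGATAAACTTCTT → Tm = 40°C (< 42°C)
First 16 bases: CTGGATAAACTTCTTC → Tm = 44°C (≥ 42°C)
Each additional base adds 2°C (A/T) or 4°C (G/C), so Tm is non-decreasing in n; n = 16 is the first length to reach 42°C.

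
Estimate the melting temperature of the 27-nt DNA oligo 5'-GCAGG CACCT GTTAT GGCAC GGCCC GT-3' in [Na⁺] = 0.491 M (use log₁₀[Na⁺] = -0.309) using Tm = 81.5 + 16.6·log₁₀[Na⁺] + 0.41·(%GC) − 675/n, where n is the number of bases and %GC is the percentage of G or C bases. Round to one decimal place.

Length n = 27. Counting bases: A=4, T=5, C=9, G=9
G+C = 18, so %GC = 18/27 × 100 = 66.667%
Salt term: 16.6 × (-0.309) = -5.129
GC term: 0.41 × 66.667 = 27.333; length term: −675/27 = −25
Tm = 81.5 + (-5.129) + 27.333 − 25 = 78.704 → 78.7°C

78.7°C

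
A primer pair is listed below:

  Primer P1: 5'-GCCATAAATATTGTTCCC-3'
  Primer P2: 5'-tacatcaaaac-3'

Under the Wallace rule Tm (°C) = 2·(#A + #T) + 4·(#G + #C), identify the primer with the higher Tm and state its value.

Primer P1, 50°C

Primer P1: A+T=11, G+C=7 → Tm = 2(11)+4(7) = 50°C
Primer P2: A+T=8, G+C=3 → Tm = 2(8)+4(3) = 28°C
50°C vs 28°C → primer P1 is higher.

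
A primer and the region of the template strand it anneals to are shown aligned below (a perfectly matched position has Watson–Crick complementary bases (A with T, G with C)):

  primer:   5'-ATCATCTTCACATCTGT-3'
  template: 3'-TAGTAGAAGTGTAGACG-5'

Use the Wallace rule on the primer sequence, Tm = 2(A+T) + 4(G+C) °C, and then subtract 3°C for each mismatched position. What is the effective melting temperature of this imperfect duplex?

43°C

Primer base counts: A=4, T=7, G=1, C=5 → A+T=11, G+C=6
Perfect-match Tm = 2(11) + 4(6) = 22 + 24 = 46°C
Mismatches (positions where the bases are not complementary): 1 (at position 17)
Effective Tm = 46 − 1×3 = 46 − 3 = 43°C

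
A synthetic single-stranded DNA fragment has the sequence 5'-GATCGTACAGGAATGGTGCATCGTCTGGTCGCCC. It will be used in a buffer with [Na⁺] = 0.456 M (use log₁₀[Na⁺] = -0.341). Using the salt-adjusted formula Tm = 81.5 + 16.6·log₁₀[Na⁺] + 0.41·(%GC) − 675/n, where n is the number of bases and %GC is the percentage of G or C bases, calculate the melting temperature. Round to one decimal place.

80.1°C

Length n = 34. Base counts: C=9, A=6, T=8, G=11
G+C = 20, so %GC = 20/34 × 100 = 58.824%
Salt term: 16.6 × (-0.341) = -5.661
GC term: 0.41 × 58.824 = 24.118; length term: −675/34 = −19.853
Tm = 81.5 + (-5.661) + 24.118 − 19.853 = 80.104 → 80.1°C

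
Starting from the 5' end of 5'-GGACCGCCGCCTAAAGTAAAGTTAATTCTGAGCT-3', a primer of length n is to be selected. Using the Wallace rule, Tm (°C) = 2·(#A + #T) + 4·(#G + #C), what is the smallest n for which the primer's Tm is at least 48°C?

n = 14

First 13 bases: GGACCGCCGCCTA → Tm = 46°C (< 48°C)
First 14 bases: GGACCGCCGCCTAA → Tm = 48°C (≥ 48°C)
Since every base adds ≥2°C, Tm only increases with n, so the threshold is first crossed at n = 14.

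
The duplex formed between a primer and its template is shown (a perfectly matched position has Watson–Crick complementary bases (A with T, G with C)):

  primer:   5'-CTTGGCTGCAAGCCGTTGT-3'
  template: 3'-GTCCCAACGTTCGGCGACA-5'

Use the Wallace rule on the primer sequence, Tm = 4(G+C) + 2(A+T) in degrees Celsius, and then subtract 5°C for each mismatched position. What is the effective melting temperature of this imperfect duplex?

40°C

Primer base counts: A=2, T=6, G=6, C=5 → A+T=8, G+C=11
Perfect-match Tm = 2(8) + 4(11) = 16 + 44 = 60°C
Mismatches (positions where the bases are not complementary): 4 (at positions 2, 3, 6, 16)
Effective Tm = 60 − 4×5 = 60 − 20 = 40°C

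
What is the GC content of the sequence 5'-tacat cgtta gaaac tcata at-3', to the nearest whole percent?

Counting bases: T=7, G=2, A=9, C=4
G+C = 2 + 4 = 6 out of 22 bases
%GC = 6/22 × 100 = 27.27% ≈ 27%

27%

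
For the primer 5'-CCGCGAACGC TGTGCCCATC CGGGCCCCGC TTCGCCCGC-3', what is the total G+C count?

31

Counting bases: C=20, A=3, T=5, G=11
G+C = 11 + 20 = 31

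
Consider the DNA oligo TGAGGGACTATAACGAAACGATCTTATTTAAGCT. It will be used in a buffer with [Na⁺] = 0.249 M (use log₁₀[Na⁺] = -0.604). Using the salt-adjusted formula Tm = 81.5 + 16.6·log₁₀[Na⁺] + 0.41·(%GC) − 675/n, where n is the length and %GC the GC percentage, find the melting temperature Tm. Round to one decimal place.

66.1°C

Length n = 34. C=5, T=10, A=12, G=7
G+C = 12, so %GC = 12/34 × 100 = 35.294%
Salt term: 16.6 × (-0.604) = -10.026
GC term: 0.41 × 35.294 = 14.471; length term: −675/34 = −19.853
Tm = 81.5 + (-10.026) + 14.471 − 19.853 = 66.092 → 66.1°C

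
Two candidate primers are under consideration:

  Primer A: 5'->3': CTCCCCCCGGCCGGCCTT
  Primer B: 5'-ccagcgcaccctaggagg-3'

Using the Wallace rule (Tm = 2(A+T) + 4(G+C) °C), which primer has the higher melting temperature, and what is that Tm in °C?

Primer A, 66°C

Primer A: A+T=3, G+C=15 → Tm = 2(3)+4(15) = 66°C
Primer B: A+T=5, G+C=13 → Tm = 2(5)+4(13) = 62°C
66°C vs 62°C → primer A is higher.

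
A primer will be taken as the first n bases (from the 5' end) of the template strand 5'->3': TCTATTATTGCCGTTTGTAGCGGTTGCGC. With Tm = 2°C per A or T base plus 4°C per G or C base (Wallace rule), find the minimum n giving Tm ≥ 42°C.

n = 16

First 15 bases: TCTATTATTGCCGTT → Tm = 40°C (< 42°C)
First 16 bases: TCTATTATTGCCGTTT → Tm = 42°C (≥ 42°C)
Each additional base adds 2°C (A/T) or 4°C (G/C), so Tm is non-decreasing in n; n = 16 is the first length to reach 42°C.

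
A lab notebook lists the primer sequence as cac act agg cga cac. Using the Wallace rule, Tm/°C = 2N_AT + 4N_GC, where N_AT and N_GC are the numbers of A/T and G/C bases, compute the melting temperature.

48°C

C=6, A=5, G=3, T=1
So N_AT = 6 and N_GC = 9.
Tm = 4·9 + 2·6 = 36 + 12 = 48°C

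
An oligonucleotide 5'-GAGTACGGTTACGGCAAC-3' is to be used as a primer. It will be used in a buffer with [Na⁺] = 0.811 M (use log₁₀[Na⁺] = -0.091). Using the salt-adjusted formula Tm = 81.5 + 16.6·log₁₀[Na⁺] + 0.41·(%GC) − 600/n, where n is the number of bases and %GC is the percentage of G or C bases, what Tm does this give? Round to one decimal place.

69.4°C

Length n = 18. A=5, C=4, G=6, T=3
G+C = 10, so %GC = 10/18 × 100 = 55.556%
Salt term: 16.6 × (-0.091) = -1.511
GC term: 0.41 × 55.556 = 22.778; length term: −600/18 = −33.333
Tm = 81.5 + (-1.511) + 22.778 − 33.333 = 69.434 → 69.4°C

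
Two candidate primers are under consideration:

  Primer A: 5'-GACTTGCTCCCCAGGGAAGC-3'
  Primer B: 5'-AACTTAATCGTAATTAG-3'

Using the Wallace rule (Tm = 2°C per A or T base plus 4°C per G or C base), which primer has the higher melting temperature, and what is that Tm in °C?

Primer A: A+T=7, G+C=13 → Tm = 2(7)+4(13) = 66°C
Primer B: A+T=13, G+C=4 → Tm = 2(13)+4(4) = 42°C
66°C vs 42°C → primer A is higher.

Primer A, 66°C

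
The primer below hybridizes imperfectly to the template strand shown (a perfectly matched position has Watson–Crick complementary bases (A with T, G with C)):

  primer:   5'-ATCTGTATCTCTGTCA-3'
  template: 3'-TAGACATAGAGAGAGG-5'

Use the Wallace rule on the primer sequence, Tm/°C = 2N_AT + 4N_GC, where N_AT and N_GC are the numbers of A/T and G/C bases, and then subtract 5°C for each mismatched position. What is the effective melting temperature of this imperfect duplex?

34°C

Primer base counts: A=3, T=7, G=2, C=4 → A+T=10, G+C=6
Perfect-match Tm = 2(10) + 4(6) = 20 + 24 = 44°C
Mismatches (positions where the bases are not complementary): 2 (at positions 13, 16)
Effective Tm = 44 − 2×5 = 44 − 10 = 34°C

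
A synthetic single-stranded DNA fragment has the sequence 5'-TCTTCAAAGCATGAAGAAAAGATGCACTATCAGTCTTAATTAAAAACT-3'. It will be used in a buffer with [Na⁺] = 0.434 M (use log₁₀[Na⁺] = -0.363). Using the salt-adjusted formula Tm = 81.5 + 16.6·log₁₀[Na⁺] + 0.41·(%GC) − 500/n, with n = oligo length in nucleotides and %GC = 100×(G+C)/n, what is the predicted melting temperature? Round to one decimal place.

Length n = 48. A=21, T=13, G=6, C=8
G+C = 14, so %GC = 14/48 × 100 = 29.167%
Salt term: 16.6 × (-0.363) = -6.026
GC term: 0.41 × 29.167 = 11.958; length term: −500/48 = −10.417
Tm = 81.5 + (-6.026) + 11.958 − 10.417 = 77.015 → 77.0°C

77.0°C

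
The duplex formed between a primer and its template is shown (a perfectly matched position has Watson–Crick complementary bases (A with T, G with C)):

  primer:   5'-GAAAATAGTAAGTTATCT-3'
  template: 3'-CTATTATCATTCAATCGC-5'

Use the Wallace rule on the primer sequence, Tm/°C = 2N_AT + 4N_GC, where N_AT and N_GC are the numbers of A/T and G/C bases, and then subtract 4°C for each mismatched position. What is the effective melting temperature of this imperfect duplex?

32°C

Primer base counts: A=8, T=6, G=3, C=1 → A+T=14, G+C=4
Perfect-match Tm = 2(14) + 4(4) = 28 + 16 = 44°C
Mismatches (positions where the bases are not complementary): 3 (at positions 3, 16, 18)
Effective Tm = 44 − 3×4 = 44 − 12 = 32°C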